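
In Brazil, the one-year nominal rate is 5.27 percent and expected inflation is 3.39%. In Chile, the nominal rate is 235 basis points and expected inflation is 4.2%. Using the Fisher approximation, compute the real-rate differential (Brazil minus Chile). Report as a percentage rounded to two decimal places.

3.73%

Brazil: 5.27% − 3.39% = 1.880%
Chile: 2.35% − 4.2% = -1.850%
Differential = 3.730% → 3.73%.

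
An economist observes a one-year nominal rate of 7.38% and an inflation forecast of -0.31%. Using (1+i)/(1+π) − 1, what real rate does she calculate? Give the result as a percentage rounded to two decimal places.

7.71%

By the Fisher relation, 1 + r = (1 + i)/(1 + π).
1 + r = 1.07380 / 0.99690 = 1.077139
r = 1.077139 − 1 = 7.7139%, i.e. 7.71%.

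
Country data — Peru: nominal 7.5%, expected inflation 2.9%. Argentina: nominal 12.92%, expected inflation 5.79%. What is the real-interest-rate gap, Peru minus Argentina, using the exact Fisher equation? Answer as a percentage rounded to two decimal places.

-2.27%

Peru: (1 + 0.0750)/(1 + 0.0290) − 1 = 4.4704%
Argentina: (1 + 0.1292)/(1 + 0.0579) − 1 = 6.7398%
Differential = 4.4704% − 6.7398% = -2.2694% → -2.27%.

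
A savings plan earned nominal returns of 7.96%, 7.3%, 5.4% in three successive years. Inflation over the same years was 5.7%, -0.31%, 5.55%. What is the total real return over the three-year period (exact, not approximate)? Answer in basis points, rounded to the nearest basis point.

Compound the nominal returns: 1.0796 × 1.0730 × 1.0540 = 1.220965.
Compound inflation: 1.0570 × 0.9969 × 1.0555 = 1.112205.
Deflate: 1.220965 / 1.112205 = 1.097788.
Total real return = 1.097788 − 1 → 978 basis points.

978 basis points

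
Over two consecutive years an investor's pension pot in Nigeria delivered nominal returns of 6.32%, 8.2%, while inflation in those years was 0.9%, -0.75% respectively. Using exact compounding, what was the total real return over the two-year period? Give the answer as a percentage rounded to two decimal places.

Compound the nominal returns: 1.0632 × 1.0820 = 1.150382.
Compound inflation: 1.0090 × 0.9925 = 1.001433.
Deflate: 1.150382 / 1.001433 = 1.148737.
Total real return = 1.148737 − 1 → 14.87%.

14.87%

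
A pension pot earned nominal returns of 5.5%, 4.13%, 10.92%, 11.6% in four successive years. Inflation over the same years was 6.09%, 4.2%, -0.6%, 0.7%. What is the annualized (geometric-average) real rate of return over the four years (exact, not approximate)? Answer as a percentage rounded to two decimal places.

5.29%

Compound the nominal returns: 1.0550 × 1.0413 × 1.1092 × 1.1160 = 1.35988563.
Compound inflation: 1.0609 × 1.0420 × 0.9940 × 1.0070 = 1.10651683.
Deflate: 1.35988563 / 1.10651683 = 1.22897871.
Annualized real rate = 1.22897871^(1/4) − 1 = 5.2897% → 5.29%.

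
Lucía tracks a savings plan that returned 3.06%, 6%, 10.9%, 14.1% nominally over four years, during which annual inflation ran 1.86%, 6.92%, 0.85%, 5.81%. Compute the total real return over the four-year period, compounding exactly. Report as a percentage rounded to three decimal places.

18.945%

Compound the nominal returns: 1.0306 × 1.0600 × 1.1090 × 1.1410 = 1.3823346.
Compound inflation: 1.0186 × 1.0692 × 1.0085 × 1.0581 = 1.1621582.
Deflate: 1.3823346 / 1.1621582 = 1.1894548.
Total real return = 1.1894548 − 1 → 18.945%.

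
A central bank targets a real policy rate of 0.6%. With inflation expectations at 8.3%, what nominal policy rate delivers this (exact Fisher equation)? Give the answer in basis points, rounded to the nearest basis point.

895 basis points

(1 + i) = (1 + r)(1 + π) = 1.00600 × 1.08300 = 1.089498
i = 1.089498 − 1, so the required nominal rate is 895 basis points.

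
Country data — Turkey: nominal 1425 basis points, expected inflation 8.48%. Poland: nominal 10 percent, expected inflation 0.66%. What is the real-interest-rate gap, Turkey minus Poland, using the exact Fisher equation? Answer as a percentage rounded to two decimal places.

Turkey: (1 + 0.1425)/(1 + 0.0848) − 1 = 5.3190%
Poland: (1 + 0.1000)/(1 + 0.0066) − 1 = 9.2788%
Differential = 5.3190% − 9.2788% = -3.9598% → -3.96%.

-3.96%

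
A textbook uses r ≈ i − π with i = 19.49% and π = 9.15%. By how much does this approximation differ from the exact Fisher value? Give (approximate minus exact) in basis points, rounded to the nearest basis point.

87 basis points

Approximate: r ≈ 19.490% − 9.150% = 10.3400%
Exact: (1 + 0.1949)/(1 + 0.0915) − 1 = 9.4732%
Error = 10.3400% − 9.4732% = 0.8668% → 87 basis points.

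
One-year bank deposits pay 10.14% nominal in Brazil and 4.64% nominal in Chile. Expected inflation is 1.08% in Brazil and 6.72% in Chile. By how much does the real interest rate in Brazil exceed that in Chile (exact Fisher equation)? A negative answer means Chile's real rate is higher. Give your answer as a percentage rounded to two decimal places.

10.91%

Brazil: (1 + 0.1014)/(1 + 0.0108) − 1 = 8.9632%
Chile: (1 + 0.0464)/(1 + 0.0672) − 1 = -1.9490%
Differential = 8.9632% − (-1.9490%) = 10.9122% → 10.91%.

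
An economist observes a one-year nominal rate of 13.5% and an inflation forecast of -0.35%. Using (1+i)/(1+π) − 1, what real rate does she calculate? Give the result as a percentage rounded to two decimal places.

13.90%

By the Fisher relation, 1 + r = (1 + i)/(1 + π).
1 + r = 1.13500 / 0.99650 = 1.138986
r = 1.138986 − 1 = 13.8986%, i.e. 13.90%.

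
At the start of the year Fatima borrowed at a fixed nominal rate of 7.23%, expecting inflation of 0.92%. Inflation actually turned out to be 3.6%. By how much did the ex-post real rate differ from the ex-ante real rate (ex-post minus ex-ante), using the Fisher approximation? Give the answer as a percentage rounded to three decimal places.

Ex-ante: 7.23% − 0.92% = 6.310%
Ex-post: 7.23% − 3.6% = 3.630%
Difference (ex-post − ex-ante) = -2.6800% → -2.680%.

-2.680%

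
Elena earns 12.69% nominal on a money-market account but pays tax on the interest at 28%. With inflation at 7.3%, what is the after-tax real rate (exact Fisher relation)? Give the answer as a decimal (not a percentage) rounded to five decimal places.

After-tax nominal return = 12.69% × (1 − 0.28) = 9.1368%.
1 + r = 1.091368 / 1.07300 = 1.017118
After-tax real rate = 1.017118 − 1 → 0.01712.

0.01712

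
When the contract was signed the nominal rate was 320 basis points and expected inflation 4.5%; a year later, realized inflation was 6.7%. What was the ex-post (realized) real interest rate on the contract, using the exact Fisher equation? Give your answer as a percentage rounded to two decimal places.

Ex-post: (1 + 0.0320)/(1 + 0.0670) − 1 = -3.2802%
So the realized real rate is -3.28%.

-3.28%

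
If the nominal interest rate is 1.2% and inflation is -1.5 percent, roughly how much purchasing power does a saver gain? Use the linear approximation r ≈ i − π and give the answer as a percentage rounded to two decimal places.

r ≈ i − π = 1.2% − (-1.5%) = 2.70%.

2.70%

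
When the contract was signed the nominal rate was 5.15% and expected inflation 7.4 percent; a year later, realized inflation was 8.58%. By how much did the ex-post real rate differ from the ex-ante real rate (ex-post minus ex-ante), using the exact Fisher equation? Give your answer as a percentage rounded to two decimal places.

-1.06%

Ex-ante: (1 + 0.0515)/(1 + 0.0740) − 1 = -2.0950%
Ex-post: (1 + 0.0515)/(1 + 0.0858) − 1 = -3.1590%
Difference (ex-post − ex-ante) = -1.0640% → -1.06%.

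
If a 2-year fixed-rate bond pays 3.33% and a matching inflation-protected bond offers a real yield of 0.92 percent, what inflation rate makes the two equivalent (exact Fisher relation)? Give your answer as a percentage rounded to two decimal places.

2.39%

(1 + π) = (1 + i)/(1 + r) = 1.03330 / 1.00920 = 1.023880
Break-even inflation = 1.023880 − 1 → 2.39%.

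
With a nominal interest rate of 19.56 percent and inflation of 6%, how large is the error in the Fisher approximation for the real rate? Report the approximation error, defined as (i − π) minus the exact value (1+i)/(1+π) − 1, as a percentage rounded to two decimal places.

0.77%

Approximate: r ≈ 19.560% − 6.000% = 13.5600%
Exact: (1 + 0.1956)/(1 + 0.0600) − 1 = 12.7925%
Error = 13.5600% − 12.7925% = 0.7675% → 0.77%.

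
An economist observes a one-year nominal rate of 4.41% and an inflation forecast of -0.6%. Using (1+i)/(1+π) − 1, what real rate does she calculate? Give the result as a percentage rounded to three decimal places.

5.040%

By the Fisher equation, 1 + r = (1 + i)/(1 + π).
1 + r = 1.04410 / 0.99400 = 1.050402
r = 1.050402 − 1 = 5.0402%, i.e. 5.040%.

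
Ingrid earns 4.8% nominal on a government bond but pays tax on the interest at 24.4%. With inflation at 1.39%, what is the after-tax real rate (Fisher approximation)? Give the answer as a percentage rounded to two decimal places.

After-tax nominal return = 4.8% × (1 − 0.244) = 3.6288%.
r ≈ 3.6288% − 1.39% → 2.24%.

2.24%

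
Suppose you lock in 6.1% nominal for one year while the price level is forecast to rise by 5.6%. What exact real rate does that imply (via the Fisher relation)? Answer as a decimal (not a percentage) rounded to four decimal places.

By the Fisher relation, 1 + r = (1 + i)/(1 + π).
1 + r = 1.06100 / 1.05600 = 1.004735
r = 1.004735 − 1 = 0.4735%, i.e. 0.0047.

0.0047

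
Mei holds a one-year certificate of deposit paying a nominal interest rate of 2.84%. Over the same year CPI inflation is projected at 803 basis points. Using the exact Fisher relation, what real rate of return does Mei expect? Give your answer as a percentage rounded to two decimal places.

1 + r = 1.02840 / 1.08030 = 0.951958
r = 0.951958 − 1 = -4.8042%, i.e. -4.80%.

-4.80%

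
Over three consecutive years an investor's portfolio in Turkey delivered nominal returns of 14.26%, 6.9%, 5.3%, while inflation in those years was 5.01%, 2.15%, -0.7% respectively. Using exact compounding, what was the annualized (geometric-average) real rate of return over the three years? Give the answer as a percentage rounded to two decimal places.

6.49%

Compound the nominal returns: 1.1426 × 1.0690 × 1.0530 = 1.28617569.
Compound inflation: 1.0501 × 1.0215 × 0.9930 = 1.06516841.
Deflate: 1.28617569 / 1.06516841 = 1.20748576.
Annualized real rate = 1.20748576^(1/3) − 1 = 6.4864% → 6.49%.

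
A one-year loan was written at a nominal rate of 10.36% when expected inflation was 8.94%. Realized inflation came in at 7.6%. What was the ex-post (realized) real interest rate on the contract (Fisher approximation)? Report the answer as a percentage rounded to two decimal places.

2.76%

Ex-post: 10.36% − 7.6% = 2.760%
So the realized real rate is 2.76%.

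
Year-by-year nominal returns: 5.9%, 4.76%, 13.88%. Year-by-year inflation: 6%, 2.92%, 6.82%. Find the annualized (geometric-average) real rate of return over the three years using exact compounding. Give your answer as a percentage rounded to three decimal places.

2.729%

Compound the nominal returns: 1.0590 × 1.0476 × 1.1388 = 1.26339429.
Compound inflation: 1.0600 × 1.0292 × 1.0682 = 1.16535493.
Deflate: 1.26339429 / 1.16535493 = 1.08412833.
Annualized real rate = 1.08412833^(1/3) − 1 = 2.7291% → 2.729%.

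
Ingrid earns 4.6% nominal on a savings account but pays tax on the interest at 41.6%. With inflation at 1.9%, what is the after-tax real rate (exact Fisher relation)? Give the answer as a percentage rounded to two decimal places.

After-tax nominal return = 4.6% × (1 − 0.416) = 2.6864%.
1 + r = 1.026864 / 1.01900 = 1.007717
After-tax real rate = 1.007717 − 1 → 0.77%.

0.77%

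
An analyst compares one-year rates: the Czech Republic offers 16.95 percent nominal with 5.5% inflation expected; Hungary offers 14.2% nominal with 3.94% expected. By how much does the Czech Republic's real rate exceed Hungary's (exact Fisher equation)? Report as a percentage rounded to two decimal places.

The Czech Republic: (1 + 0.1695)/(1 + 0.0550) − 1 = 10.8531%
Hungary: (1 + 0.1420)/(1 + 0.0394) − 1 = 9.8711%
Differential = 10.8531% − 9.8711% = 0.9820% → 0.98%.

0.98%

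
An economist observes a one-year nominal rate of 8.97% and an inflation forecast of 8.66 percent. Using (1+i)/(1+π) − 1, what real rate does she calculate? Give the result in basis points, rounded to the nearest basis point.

29 basis points

By the Fisher equation, 1 + r = (1 + i)/(1 + π).
1 + r = 1.08970 / 1.08660 = 1.002853
r = 1.002853 − 1 = 0.2853%, i.e. 29 basis points.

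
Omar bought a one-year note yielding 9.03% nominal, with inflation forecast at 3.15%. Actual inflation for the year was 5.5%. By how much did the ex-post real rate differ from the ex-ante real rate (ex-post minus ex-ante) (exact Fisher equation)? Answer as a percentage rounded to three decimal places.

-2.354%

Ex-ante: (1 + 0.0903)/(1 + 0.0315) − 1 = 5.70044%
Ex-post: (1 + 0.0903)/(1 + 0.0550) − 1 = 3.34597%
Difference (ex-post − ex-ante) = -2.35446% → -2.354%.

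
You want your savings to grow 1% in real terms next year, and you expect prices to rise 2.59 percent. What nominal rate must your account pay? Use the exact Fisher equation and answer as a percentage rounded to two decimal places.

3.62%

(1 + i) = (1 + r)(1 + π) = 1.01000 × 1.02590 = 1.036159
i = 1.036159 − 1, so the required nominal rate is 3.62%.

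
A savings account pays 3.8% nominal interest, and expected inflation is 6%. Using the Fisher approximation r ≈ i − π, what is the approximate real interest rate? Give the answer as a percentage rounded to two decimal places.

-2.20%

r ≈ i − π = 3.8% − 6% = -2.20%.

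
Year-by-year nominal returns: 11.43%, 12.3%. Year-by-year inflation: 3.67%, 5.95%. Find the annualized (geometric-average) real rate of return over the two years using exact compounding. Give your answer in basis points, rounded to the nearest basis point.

674 basis points

Compound the nominal returns: 1.1143 × 1.1230 = 1.25135890.
Compound inflation: 1.0367 × 1.0595 = 1.09838365.
Deflate: 1.25135890 / 1.09838365 = 1.13927306.
Annualized real rate = 1.13927306^(1/2) − 1 = 6.7367% → 674 basis points.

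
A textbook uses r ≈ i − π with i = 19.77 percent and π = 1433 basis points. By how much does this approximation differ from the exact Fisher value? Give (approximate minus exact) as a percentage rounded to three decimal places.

0.682%

Approximate: r ≈ 19.770% − 14.330% = 5.4400%
Exact: (1 + 0.1977)/(1 + 0.1433) − 1 = 4.7582%
Error = 5.4400% − 4.7582% = 0.6818% → 0.682%.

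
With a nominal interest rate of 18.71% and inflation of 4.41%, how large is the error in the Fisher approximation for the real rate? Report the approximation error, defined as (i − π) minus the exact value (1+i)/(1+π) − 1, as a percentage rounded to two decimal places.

0.60%

Approximate: r ≈ 18.710% − 4.410% = 14.3000%
Exact: (1 + 0.1871)/(1 + 0.0441) − 1 = 13.6960%
Error = 14.3000% − 13.6960% = 0.6040% → 0.60%.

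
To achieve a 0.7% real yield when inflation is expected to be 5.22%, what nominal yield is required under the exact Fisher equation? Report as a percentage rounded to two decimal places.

5.96%

(1 + i) = (1 + r)(1 + π) = 1.00700 × 1.05220 = 1.0595654
i = 1.0595654 − 1, so the required nominal rate is 5.96%.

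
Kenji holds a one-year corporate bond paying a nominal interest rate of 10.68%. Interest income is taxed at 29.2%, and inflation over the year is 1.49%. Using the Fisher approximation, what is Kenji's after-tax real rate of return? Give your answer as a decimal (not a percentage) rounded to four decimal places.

After-tax nominal return = 10.68% × (1 − 0.292) = 7.56144%.
r ≈ 7.56144% − 1.49% → 0.0607.

0.0607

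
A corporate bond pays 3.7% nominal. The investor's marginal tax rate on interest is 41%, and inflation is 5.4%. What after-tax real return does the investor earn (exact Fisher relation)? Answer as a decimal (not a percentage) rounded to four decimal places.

-0.0305

After-tax nominal return = 3.7% × (1 − 0.41) = 2.1830%.
1 + r = 1.02183 / 1.05400 = 0.969478
After-tax real rate = 0.969478 − 1 → -0.0305.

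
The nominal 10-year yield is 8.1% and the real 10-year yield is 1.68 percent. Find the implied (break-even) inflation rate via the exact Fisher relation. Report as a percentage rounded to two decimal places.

6.31%

(1 + π) = (1 + i)/(1 + r) = 1.08100 / 1.01680 = 1.063139
Break-even inflation = 1.063139 − 1 → 6.31%.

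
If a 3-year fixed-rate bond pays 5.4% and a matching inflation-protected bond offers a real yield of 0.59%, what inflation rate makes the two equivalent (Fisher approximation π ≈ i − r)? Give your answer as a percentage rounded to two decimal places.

4.81%

π ≈ i − r = 5.4% − 0.59% → 4.81%.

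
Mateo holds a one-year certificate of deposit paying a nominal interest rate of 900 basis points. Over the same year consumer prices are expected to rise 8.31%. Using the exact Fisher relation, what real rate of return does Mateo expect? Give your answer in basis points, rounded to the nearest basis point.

By the Fisher relation, 1 + r = (1 + i)/(1 + π).
1 + r = 1.09000 / 1.08310 = 1.006371
r = 1.006371 − 1 = 0.6371%, i.e. 64 basis points.

64 basis points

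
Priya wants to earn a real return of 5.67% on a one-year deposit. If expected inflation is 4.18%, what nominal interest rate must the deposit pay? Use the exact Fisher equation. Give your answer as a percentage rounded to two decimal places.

(1 + i) = (1 + r)(1 + π) = 1.05670 × 1.04180 = 1.10087006
i = 1.10087006 − 1, so the required nominal rate is 10.09%.

10.09%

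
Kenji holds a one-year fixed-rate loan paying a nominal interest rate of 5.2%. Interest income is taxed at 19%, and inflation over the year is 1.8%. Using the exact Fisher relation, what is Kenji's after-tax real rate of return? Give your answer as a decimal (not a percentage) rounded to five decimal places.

0.02369

After-tax nominal return = 5.2% × (1 − 0.19) = 4.2120%.
1 + r = 1.04212 / 1.01800 = 1.023694
After-tax real rate = 1.023694 − 1 → 0.02369.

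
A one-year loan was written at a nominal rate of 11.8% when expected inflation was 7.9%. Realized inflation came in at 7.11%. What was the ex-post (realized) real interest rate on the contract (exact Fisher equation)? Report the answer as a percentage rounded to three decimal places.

4.379%

Ex-post: (1 + 0.1180)/(1 + 0.0711) − 1 = 4.3787%
So the realized real rate is 4.379%.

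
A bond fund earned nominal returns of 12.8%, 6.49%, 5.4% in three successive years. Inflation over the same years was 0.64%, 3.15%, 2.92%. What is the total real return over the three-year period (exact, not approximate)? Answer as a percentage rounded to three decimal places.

18.500%

Nominal growth factor = 1.1280 × 1.0649 × 1.0540 = 1.266072
Price-level growth factor = 1.0064 × 1.0315 × 1.0292 = 1.068414
Real growth factor = 1.266072 / 1.068414 = 1.185001
Total real return = 1.185001 − 1 → 18.500%.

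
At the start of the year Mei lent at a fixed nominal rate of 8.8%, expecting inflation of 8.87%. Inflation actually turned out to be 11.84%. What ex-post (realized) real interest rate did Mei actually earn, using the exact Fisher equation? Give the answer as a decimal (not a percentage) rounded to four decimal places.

Ex-post: (1 + 0.0880)/(1 + 0.1184) − 1 = -2.7182%
So the realized real rate is -0.0272.

-0.0272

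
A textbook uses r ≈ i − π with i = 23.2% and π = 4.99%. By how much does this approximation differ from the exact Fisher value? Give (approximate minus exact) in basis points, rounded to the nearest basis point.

87 basis points

Approximate: r ≈ 23.200% − 4.990% = 18.2100%
Exact: (1 + 0.2320)/(1 + 0.0499) − 1 = 17.3445%
Error = 18.2100% − 17.3445% = 0.8655% → 87 basis points.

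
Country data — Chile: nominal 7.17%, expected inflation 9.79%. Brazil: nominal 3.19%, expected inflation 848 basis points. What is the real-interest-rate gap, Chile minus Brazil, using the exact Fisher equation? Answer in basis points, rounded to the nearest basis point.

Chile: (1 + 0.0717)/(1 + 0.0979) − 1 = -2.3864%
Brazil: (1 + 0.0319)/(1 + 0.0848) − 1 = -4.8765%
Differential = -2.3864% − (-4.8765%) = 2.4901% → 249 basis points.

249 basis points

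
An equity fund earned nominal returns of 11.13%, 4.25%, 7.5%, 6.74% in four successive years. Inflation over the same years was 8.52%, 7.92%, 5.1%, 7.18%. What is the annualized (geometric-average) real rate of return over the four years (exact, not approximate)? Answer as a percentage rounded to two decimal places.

Compound the nominal returns: 1.1113 × 1.0425 × 1.0750 × 1.0674 = 1.32936133.
Compound inflation: 1.0852 × 1.0792 × 1.0510 × 1.0718 = 1.31925330.
Deflate: 1.32936133 / 1.31925330 = 1.00766193.
Annualized real rate = 1.00766193^(1/4) − 1 = 0.1910% → 0.19%.

0.19%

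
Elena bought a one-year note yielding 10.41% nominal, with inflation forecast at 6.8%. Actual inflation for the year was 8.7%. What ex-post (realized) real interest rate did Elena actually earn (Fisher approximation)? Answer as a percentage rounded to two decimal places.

1.71%

Ex-post: 10.41% − 8.7% = 1.710%
So the realized real rate is 1.71%.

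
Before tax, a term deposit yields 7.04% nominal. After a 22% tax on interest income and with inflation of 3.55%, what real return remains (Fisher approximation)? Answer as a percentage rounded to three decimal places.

1.941%

After-tax nominal return = 7.04% × (1 − 0.22) = 5.4912%.
r ≈ 5.4912% − 3.55% → 1.941%.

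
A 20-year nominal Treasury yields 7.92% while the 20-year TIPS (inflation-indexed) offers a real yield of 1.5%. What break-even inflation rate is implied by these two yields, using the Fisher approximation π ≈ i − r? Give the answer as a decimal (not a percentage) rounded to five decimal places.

0.06420

π ≈ i − r = 7.92% − 1.5% → 0.06420.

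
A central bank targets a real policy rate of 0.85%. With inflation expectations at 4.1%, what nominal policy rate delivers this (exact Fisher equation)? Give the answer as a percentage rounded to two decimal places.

4.98%

(1 + i) = (1 + r)(1 + π) = 1.00850 × 1.04100 = 1.0498485
i = 1.0498485 − 1, so the required nominal rate is 4.98%.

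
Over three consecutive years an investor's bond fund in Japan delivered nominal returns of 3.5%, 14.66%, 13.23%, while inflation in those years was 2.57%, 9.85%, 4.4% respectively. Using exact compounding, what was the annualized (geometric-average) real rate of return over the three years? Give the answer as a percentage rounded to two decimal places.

4.54%

Compound the nominal returns: 1.0350 × 1.1466 × 1.1323 = 1.34373551.
Compound inflation: 1.0257 × 1.0985 × 1.0440 = 1.17630763.
Deflate: 1.34373551 / 1.17630763 = 1.14233341.
Annualized real rate = 1.14233341^(1/3) − 1 = 4.5356% → 4.54%.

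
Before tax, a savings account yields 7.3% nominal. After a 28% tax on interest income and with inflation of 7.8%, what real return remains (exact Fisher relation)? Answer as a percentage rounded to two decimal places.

-2.36%

After-tax nominal return = 7.3% × (1 − 0.28) = 5.2560%.
1 + r = 1.05256 / 1.07800 = 0.976401
After-tax real rate = 0.976401 − 1 → -2.36%.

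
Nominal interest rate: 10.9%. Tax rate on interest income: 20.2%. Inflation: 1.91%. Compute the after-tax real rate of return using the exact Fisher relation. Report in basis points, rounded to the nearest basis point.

666 basis points

After-tax nominal return = 10.9% × (1 − 0.202) = 8.6982%.
1 + r = 1.086982 / 1.01910 = 1.066610
After-tax real rate = 1.066610 − 1 → 666 basis points.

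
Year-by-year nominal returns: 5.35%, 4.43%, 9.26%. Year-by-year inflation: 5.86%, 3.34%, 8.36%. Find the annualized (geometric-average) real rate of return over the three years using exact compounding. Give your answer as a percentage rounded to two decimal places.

0.47%

Compound the nominal returns: 1.0535 × 1.0443 × 1.0926 = 1.20204580.
Compound inflation: 1.0586 × 1.0334 × 1.0836 = 1.18541207.
Deflate: 1.20204580 / 1.18541207 = 1.01403202.
Annualized real rate = 1.01403202^(1/3) − 1 = 0.4656% → 0.47%.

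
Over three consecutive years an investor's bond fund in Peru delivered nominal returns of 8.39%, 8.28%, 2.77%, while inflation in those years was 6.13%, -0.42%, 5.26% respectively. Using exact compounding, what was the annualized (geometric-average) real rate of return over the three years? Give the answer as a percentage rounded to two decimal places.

Compound the nominal returns: 1.0839 × 1.0828 × 1.0277 = 1.20615694.
Compound inflation: 1.0613 × 0.9958 × 1.0526 = 1.11243246.
Deflate: 1.20615694 / 1.11243246 = 1.08425184.
Annualized real rate = 1.08425184^(1/3) − 1 = 2.7330% → 2.73%.

2.73%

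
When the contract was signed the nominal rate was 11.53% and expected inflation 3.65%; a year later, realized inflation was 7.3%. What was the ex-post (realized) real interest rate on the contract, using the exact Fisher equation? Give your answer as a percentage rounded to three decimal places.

Ex-post: (1 + 0.1153)/(1 + 0.0730) − 1 = 3.9422%
So the realized real rate is 3.942%.

3.942%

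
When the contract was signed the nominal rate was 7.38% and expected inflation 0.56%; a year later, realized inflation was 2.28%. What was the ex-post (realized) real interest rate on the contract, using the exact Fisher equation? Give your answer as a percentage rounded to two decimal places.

Ex-post: (1 + 0.0738)/(1 + 0.0228) − 1 = 4.9863%
So the realized real rate is 4.99%.

4.99%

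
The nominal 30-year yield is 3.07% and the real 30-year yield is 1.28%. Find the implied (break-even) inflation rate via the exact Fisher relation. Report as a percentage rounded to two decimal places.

1.77%

(1 + π) = (1 + i)/(1 + r) = 1.03070 / 1.01280 = 1.017674
Break-even inflation = 1.017674 − 1 → 1.77%.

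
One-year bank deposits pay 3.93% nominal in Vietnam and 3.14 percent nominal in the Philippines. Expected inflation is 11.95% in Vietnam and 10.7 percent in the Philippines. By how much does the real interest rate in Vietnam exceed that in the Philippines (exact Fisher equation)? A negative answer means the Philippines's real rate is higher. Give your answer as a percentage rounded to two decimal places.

-0.33%

Vietnam: (1 + 0.0393)/(1 + 0.1195) − 1 = -7.1639%
The Philippines: (1 + 0.0314)/(1 + 0.1070) − 1 = -6.8293%
Differential = -7.1639% − (-6.8293%) = -0.3346% → -0.33%.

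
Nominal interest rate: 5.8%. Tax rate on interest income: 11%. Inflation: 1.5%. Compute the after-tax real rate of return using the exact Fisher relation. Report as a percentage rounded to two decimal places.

After-tax nominal return = 5.8% × (1 − 0.11) = 5.1620%.
1 + r = 1.05162 / 1.01500 = 1.036079
After-tax real rate = 1.036079 − 1 → 3.61%.

3.61%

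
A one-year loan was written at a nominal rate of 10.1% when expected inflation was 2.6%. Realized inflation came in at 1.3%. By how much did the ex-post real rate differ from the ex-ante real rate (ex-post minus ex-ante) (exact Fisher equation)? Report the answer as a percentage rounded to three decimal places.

1.377%

Ex-ante: (1 + 0.1010)/(1 + 0.0260) − 1 = 7.3099%
Ex-post: (1 + 0.1010)/(1 + 0.0130) − 1 = 8.6871%
Difference (ex-post − ex-ante) = 1.3771% → 1.377%.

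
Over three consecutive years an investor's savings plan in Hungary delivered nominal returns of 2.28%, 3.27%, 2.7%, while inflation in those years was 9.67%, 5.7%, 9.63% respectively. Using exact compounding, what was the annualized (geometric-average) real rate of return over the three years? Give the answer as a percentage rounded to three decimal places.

Compound the nominal returns: 1.0228 × 1.0327 × 1.0270 = 1.084764190.
Compound inflation: 1.0967 × 1.0570 × 1.0963 = 1.270844006.
Deflate: 1.084764190 / 1.270844006 = 0.853577768.
Annualized real rate = 0.853577768^(1/3) − 1 = -5.14046% → -5.140%.

-5.140%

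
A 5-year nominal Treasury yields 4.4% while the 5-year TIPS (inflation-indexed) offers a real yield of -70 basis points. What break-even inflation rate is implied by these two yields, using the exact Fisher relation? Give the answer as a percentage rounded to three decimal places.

(1 + π) = (1 + i)/(1 + r) = 1.04400 / 0.99300 = 1.051360
Break-even inflation = 1.051360 − 1 → 5.136%.

5.136%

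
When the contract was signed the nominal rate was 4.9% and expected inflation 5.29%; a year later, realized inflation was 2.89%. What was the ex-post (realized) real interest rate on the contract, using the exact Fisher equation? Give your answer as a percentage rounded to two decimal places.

Ex-post: (1 + 0.0490)/(1 + 0.0289) − 1 = 1.9535%
So the realized real rate is 1.95%.

1.95%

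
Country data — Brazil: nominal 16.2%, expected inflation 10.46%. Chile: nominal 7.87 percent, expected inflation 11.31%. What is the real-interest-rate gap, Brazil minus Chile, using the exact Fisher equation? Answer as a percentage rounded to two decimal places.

Brazil: (1 + 0.1620)/(1 + 0.1046) − 1 = 5.1965%
Chile: (1 + 0.0787)/(1 + 0.1131) − 1 = -3.0905%
Differential = 5.1965% − (-3.0905%) = 8.2869% → 8.29%.

8.29%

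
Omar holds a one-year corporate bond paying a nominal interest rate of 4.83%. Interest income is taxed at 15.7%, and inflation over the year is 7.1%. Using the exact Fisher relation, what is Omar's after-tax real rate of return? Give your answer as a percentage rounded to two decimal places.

After-tax nominal return = 4.83% × (1 − 0.157) = 4.07169%.
1 + r = 1.0407169 / 1.07100 = 0.971724
After-tax real rate = 0.971724 − 1 → -2.83%.

-2.83%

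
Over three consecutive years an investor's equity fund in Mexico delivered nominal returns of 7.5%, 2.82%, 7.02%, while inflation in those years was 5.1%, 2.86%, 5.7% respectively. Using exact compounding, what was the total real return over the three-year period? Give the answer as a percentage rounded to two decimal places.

Nominal growth factor = 1.0750 × 1.0282 × 1.0702 = 1.182908
Price-level growth factor = 1.0510 × 1.0286 × 1.0570 = 1.142679
Real growth factor = 1.182908 / 1.142679 = 1.035206
Total real return = 1.035206 − 1 → 3.52%.

3.52%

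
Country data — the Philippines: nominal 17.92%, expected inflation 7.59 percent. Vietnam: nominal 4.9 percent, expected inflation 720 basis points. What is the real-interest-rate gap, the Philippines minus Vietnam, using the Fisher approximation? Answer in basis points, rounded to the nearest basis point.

The Philippines: 17.92% − 7.59% = 10.330%
Vietnam: 4.9% − 7.2% = -2.300%
Differential = 12.630% → 1263 basis points.

1263 basis points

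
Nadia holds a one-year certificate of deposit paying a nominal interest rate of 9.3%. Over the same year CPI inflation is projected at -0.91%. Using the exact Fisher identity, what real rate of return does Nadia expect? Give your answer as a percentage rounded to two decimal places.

10.30%

By the Fisher identity, 1 + r = (1 + i)/(1 + π).
1 + r = 1.09300 / 0.99090 = 1.103038
r = 1.103038 − 1 = 10.3038%, i.e. 10.30%.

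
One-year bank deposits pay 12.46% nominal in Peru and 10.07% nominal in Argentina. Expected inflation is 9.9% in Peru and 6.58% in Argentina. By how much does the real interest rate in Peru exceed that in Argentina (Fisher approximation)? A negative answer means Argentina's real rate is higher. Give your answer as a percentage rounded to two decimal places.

-0.93%

Peru: 12.46% − 9.9% = 2.560%
Argentina: 10.07% − 6.58% = 3.490%
Differential = -0.930% → -0.93%.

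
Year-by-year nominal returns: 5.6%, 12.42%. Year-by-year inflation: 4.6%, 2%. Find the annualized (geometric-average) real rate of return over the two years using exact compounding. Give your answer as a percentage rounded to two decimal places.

Nominal growth factor = 1.0560 × 1.1242 = 1.18715520
Price-level growth factor = 1.0460 × 1.0200 = 1.06692000
Real growth factor = 1.18715520 / 1.06692000 = 1.11269374
Annualized real rate = 1.11269374^(1/2) − 1 = 5.4843% → 5.48%.

5.48%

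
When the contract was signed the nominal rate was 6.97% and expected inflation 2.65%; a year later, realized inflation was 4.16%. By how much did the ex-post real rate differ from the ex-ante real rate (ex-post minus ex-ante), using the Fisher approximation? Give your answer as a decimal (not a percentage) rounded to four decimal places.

Ex-ante: 6.97% − 2.65% = 4.320%
Ex-post: 6.97% − 4.16% = 2.810%
Difference (ex-post − ex-ante) = -1.5100% → -0.0151.

-0.0151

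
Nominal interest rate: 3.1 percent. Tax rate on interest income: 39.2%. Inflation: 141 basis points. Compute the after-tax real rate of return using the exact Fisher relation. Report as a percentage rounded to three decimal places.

After-tax nominal return = 3.1% × (1 − 0.392) = 1.8848%.
1 + r = 1.018848 / 1.01410 = 1.004682
After-tax real rate = 1.004682 − 1 → 0.468%.

0.468%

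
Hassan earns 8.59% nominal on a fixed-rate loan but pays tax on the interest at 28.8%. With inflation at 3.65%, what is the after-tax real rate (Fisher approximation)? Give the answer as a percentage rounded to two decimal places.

2.47%

After-tax nominal return = 8.59% × (1 − 0.288) = 6.11608%.
r ≈ 6.11608% − 3.65% → 2.47%.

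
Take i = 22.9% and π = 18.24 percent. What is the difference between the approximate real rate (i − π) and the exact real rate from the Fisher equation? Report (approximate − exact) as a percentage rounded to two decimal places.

Approximate: r ≈ 22.900% − 18.240% = 4.6600%
Exact: (1 + 0.2290)/(1 + 0.1824) − 1 = 3.9411%
Error = 4.6600% − 3.9411% = 0.7189% → 0.72%.

0.72%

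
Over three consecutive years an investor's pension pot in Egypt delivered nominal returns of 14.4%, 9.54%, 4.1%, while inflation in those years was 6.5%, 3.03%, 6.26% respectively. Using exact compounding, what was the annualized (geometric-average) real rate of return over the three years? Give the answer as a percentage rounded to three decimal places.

Compound the nominal returns: 1.1440 × 1.0954 × 1.0410 = 1.30451624.
Compound inflation: 1.0650 × 1.0303 × 1.0626 = 1.16595857.
Deflate: 1.30451624 / 1.16595857 = 1.11883584.
Annualized real rate = 1.11883584^(1/3) − 1 = 3.8139% → 3.814%.

3.814%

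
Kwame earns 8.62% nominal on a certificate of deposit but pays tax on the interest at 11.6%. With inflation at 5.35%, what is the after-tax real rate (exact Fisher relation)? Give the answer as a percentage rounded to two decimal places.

After-tax nominal return = 8.62% × (1 − 0.116) = 7.62008%.
1 + r = 1.0762008 / 1.05350 = 1.021548
After-tax real rate = 1.021548 − 1 → 2.15%.

2.15%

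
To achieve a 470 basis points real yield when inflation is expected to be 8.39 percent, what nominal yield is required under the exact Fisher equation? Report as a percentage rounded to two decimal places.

13.48%

(1 + i) = (1 + r)(1 + π) = 1.04700 × 1.08390 = 1.1348433
i = 1.1348433 − 1, so the required nominal rate is 13.48%.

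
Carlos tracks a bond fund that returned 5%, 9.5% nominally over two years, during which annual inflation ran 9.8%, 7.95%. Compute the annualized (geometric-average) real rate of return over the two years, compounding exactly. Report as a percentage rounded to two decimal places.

-1.51%

Compound the nominal returns: 1.0500 × 1.0950 = 1.14975000.
Compound inflation: 1.0980 × 1.0795 = 1.18529100.
Deflate: 1.14975000 / 1.18529100 = 0.97001496.
Annualized real rate = 0.97001496^(1/2) − 1 = -1.5107% → -1.51%.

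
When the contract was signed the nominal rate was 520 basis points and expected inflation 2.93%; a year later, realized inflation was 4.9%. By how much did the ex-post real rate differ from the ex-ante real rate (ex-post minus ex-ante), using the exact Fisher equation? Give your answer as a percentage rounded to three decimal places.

Ex-ante: (1 + 0.0520)/(1 + 0.0293) − 1 = 2.2054%
Ex-post: (1 + 0.0520)/(1 + 0.0490) − 1 = 0.2860%
Difference (ex-post − ex-ante) = -1.9194% → -1.919%.

-1.919%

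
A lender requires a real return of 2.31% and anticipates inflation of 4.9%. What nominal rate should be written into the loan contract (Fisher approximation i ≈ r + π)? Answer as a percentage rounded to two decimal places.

7.21%

i ≈ r + π = 2.31% + 4.9% = 7.21%.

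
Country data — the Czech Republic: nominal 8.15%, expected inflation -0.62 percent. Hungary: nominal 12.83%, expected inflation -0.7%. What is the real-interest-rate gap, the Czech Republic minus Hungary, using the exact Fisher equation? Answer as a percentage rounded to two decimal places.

-4.80%

The Czech Republic: (1 + 0.0815)/(1 − 0.0062) − 1 = 8.8247%
Hungary: (1 + 0.1283)/(1 − 0.0070) − 1 = 13.6254%
Differential = 8.8247% − 13.6254% = -4.8007% → -4.80%.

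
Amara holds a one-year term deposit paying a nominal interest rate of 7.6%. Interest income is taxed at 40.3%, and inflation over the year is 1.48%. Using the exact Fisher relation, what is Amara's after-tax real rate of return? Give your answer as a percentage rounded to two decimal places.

3.01%

After-tax nominal return = 7.6% × (1 − 0.403) = 4.5372%.
1 + r = 1.045372 / 1.01480 = 1.030126
After-tax real rate = 1.030126 − 1 → 3.01%.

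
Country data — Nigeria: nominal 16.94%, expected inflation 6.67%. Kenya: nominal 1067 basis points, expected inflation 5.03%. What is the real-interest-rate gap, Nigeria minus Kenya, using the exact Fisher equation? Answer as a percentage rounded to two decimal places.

Nigeria: (1 + 0.1694)/(1 + 0.0667) − 1 = 9.6278%
Kenya: (1 + 0.1067)/(1 + 0.0503) − 1 = 5.3699%
Differential = 9.6278% − 5.3699% = 4.2579% → 4.26%.

4.26%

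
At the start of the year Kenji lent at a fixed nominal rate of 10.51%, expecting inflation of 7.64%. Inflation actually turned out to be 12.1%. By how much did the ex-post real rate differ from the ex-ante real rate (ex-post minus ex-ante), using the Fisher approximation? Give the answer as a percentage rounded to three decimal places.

-4.460%

Ex-ante: 10.51% − 7.64% = 2.870%
Ex-post: 10.51% − 12.1% = -1.590%
Difference (ex-post − ex-ante) = -4.4600% → -4.460%.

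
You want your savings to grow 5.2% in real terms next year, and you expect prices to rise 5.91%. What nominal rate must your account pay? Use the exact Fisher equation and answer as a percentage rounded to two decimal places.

(1 + i) = (1 + r)(1 + π) = 1.05200 × 1.05910 = 1.1141732
i = 1.1141732 − 1, so the required nominal rate is 11.42%.

11.42%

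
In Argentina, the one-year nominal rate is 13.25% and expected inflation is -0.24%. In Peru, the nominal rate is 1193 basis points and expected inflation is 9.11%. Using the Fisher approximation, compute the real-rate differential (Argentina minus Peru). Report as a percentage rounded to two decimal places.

10.67%

Argentina: 13.25% − (-0.24%) = 13.490%
Peru: 11.93% − 9.11% = 2.820%
Differential = 10.670% → 10.67%.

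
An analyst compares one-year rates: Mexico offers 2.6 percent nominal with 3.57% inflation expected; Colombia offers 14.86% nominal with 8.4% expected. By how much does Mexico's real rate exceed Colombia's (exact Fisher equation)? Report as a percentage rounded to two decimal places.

Mexico: (1 + 0.0260)/(1 + 0.0357) − 1 = -0.9366%
Colombia: (1 + 0.1486)/(1 + 0.0840) − 1 = 5.9594%
Differential = -0.9366% − 5.9594% = -6.8960% → -6.90%.

-6.90%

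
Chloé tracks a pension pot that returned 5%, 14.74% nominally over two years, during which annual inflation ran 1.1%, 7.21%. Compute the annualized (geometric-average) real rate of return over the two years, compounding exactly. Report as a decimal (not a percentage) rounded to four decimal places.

0.0543

Nominal growth factor = 1.0500 × 1.1474 = 1.20477000
Price-level growth factor = 1.0110 × 1.0721 = 1.08389310
Real growth factor = 1.20477000 / 1.08389310 = 1.11152105
Annualized real rate = 1.11152105^(1/2) − 1 = 5.4287% → 0.0543.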